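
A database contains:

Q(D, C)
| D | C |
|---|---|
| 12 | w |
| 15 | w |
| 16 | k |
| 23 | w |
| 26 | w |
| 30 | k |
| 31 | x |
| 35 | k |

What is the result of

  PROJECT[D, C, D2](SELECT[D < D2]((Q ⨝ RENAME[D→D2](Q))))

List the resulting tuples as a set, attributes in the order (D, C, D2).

ρ[D→D2]: schema becomes (D2, C); tuples unchanged.
Joining Q and RENAME[D→D2](Q) on C yields {(12, w, 12), (12, w, 15), (12, w, 23), (12, w, 26), (15, w, 12), (15, w, 15), (15, w, 23), (15, w, 26), (16, k, 16), (16, k, 30), (16, k, 35), (23, w, 12), (23, w, 15), (23, w, 23), (23, w, 26), (26, w, 12), (26, w, 15), (26, w, 23), (26, w, 26), (30, k, 16), (30, k, 30), (30, k, 35), (31, x, 31), (35, k, 16), (35, k, 30), (35, k, 35)}.
Selection D < D2: {(12, w, 15), (12, w, 23), (12, w, 26), (15, w, 23), (15, w, 26), (16, k, 30), (16, k, 35), (23, w, 26), (30, k, 35)}
Projecting to D, C, D2: {(12, w, 15), (12, w, 23), (12, w, 26), (15, w, 23), (15, w, 26), (16, k, 30), (16, k, 35), (23, w, 26), (30, k, 35)}

{(12, w, 15), (12, w, 23), (12, w, 26), (15, w, 23), (15, w, 26), (16, k, 30), (16, k, 35), (23, w, 26), (30, k, 35)}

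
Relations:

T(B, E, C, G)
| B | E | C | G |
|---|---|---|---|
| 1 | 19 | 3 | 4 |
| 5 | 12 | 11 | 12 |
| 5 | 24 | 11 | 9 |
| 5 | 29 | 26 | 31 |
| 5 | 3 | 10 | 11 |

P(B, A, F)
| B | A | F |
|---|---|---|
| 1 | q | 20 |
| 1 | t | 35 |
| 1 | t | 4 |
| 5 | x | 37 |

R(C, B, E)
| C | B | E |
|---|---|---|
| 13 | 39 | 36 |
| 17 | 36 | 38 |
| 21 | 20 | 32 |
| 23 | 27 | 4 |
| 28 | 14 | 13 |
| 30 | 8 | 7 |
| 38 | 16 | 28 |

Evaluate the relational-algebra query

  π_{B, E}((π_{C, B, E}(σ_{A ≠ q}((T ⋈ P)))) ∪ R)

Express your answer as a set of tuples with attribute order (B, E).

Natural join on B: {(1, 19, 3, 4, q, 20), (1, 19, 3, 4, t, 35), (1, 19, 3, 4, t, 4), (5, 12, 11, 12, x, 37), (5, 24, 11, 9, x, 37), (5, 29, 26, 31, x, 37), (5, 3, 10, 11, x, 37)}
Selection A ≠ q: {(1, 19, 3, 4, t, 35), (1, 19, 3, 4, t, 4), (5, 12, 11, 12, x, 37), (5, 24, 11, 9, x, 37), (5, 29, 26, 31, x, 37), (5, 3, 10, 11, x, 37)}
π_{C, B, E} gives {(10, 5, 3), (11, 5, 12), (11, 5, 24), (26, 5, 29), (3, 1, 19)} (1 duplicate(s) eliminated).
Taking the union: {(10, 5, 3), (11, 5, 12), (11, 5, 24), (13, 39, 36), (17, 36, 38), (21, 20, 32), (23, 27, 4), (26, 5, 29), (28, 14, 13), (3, 1, 19), (30, 8, 7), (38, 16, 28)}
π_{B, E} gives {(1, 19), (14, 13), (16, 28), (20, 32), (27, 4), (36, 38), (39, 36), (5, 12), (5, 24), (5, 29), (5, 3), (8, 7)}.

{(1, 19), (14, 13), (16, 28), (20, 32), (27, 4), (36, 38), (39, 36), (5, 12), (5, 24), (5, 29), (5, 3), (8, 7)}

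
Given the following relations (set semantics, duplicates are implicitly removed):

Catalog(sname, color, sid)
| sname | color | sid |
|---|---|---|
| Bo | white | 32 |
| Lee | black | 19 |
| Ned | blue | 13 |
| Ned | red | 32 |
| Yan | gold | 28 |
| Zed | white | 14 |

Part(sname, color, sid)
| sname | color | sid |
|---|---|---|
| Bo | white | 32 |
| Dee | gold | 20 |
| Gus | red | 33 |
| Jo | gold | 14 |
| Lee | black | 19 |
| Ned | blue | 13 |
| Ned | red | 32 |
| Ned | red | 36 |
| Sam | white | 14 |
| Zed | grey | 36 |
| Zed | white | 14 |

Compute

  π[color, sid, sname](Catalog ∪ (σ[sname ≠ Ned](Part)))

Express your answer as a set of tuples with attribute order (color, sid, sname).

{(black, 19, Lee), (blue, 13, Ned), (gold, 14, Jo), (gold, 20, Dee), (gold, 28, Yan), (grey, 36, Zed), (red, 32, Ned), (red, 33, Gus), (white, 14, Sam), (white, 14, Zed), (white, 32, Bo)}

Filtering on sname ≠ Ned leaves {(Bo, white, 32), (Dee, gold, 20), (Gus, red, 33), (Jo, gold, 14), (Lee, black, 19), (Sam, white, 14), (Zed, grey, 36), (Zed, white, 14)}.
Set union of the two operands is {(Bo, white, 32), (Dee, gold, 20), (Gus, red, 33), (Jo, gold, 14), (Lee, black, 19), (Ned, blue, 13), (Ned, red, 32), (Sam, white, 14), (Yan, gold, 28), (Zed, grey, 36), (Zed, white, 14)}.
π[color, sid, sname]: project onto (color, sid, sname) → {(black, 19, Lee), (blue, 13, Ned), (gold, 14, Jo), (gold, 20, Dee), (gold, 28, Yan), (grey, 36, Zed), (red, 32, Ned), (red, 33, Gus), (white, 14, Sam), (white, 14, Zed), (white, 32, Bo)}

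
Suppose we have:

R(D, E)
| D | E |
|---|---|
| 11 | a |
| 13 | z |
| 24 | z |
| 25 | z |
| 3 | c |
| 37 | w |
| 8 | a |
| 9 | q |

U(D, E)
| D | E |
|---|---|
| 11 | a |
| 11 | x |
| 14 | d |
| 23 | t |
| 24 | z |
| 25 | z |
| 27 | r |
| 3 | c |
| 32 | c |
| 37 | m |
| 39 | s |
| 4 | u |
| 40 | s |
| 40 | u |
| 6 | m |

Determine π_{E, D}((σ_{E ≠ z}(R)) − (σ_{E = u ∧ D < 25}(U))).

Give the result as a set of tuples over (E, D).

{(a, 11), (a, 8), (c, 3), (q, 9), (w, 37)}

Apply σ_{E ≠ z}; surviving tuples: {(11, a), (3, c), (37, w), (8, a), (9, q)}
Apply σ_{E = u ∧ D < 25}; surviving tuples: {(4, u)}
Taking the difference: {(11, a), (3, c), (37, w), (8, a), (9, q)}
Projecting to E, D: {(a, 11), (a, 8), (c, 3), (q, 9), (w, 37)}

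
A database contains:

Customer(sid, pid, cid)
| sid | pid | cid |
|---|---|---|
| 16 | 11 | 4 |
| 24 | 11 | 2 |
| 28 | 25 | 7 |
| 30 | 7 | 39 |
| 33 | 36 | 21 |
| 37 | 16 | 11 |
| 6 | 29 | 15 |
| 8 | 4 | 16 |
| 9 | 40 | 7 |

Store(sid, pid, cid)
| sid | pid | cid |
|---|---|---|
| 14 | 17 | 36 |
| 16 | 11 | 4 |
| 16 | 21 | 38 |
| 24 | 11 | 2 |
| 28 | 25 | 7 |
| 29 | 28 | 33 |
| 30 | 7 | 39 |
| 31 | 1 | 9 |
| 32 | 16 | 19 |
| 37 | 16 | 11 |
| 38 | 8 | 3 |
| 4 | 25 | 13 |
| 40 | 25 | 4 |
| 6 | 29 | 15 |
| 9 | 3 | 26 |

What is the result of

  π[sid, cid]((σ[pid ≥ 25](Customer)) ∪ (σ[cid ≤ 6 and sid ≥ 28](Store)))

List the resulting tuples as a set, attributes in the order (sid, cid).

Filtering on pid ≥ 25 leaves {(28, 25, 7), (33, 36, 21), (6, 29, 15), (9, 40, 7)}.
Filtering on cid ≤ 6 and sid ≥ 28 leaves {(38, 8, 3), (40, 25, 4)}.
Set union of the two operands is {(28, 25, 7), (33, 36, 21), (38, 8, 3), (40, 25, 4), (6, 29, 15), (9, 40, 7)}.
π_{sid, cid} gives {(28, 7), (33, 21), (38, 3), (40, 4), (6, 15), (9, 7)}.

{(28, 7), (33, 21), (38, 3), (40, 4), (6, 15), (9, 7)}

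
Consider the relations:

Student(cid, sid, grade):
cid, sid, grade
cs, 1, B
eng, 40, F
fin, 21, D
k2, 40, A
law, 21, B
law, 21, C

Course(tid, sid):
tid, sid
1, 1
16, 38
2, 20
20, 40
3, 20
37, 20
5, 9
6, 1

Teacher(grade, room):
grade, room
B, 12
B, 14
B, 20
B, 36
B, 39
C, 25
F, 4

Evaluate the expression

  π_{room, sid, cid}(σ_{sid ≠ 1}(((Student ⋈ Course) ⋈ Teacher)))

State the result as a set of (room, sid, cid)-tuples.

Natural join on sid: {(cs, 1, B, 1), (cs, 1, B, 6), (eng, 40, F, 20), (k2, 40, A, 20)}
Natural join on grade: {(cs, 1, B, 1, 12), (cs, 1, B, 1, 14), (cs, 1, B, 1, 20), (cs, 1, B, 1, 36), (cs, 1, B, 1, 39), (cs, 1, B, 6, 12), (cs, 1, B, 6, 14), (cs, 1, B, 6, 20), (cs, 1, B, 6, 36), (cs, 1, B, 6, 39), (eng, 40, F, 20, 4)}
σ[sid ≠ 1]: keep tuples satisfying sid ≠ 1 → {(eng, 40, F, 20, 4)}
Keep only column(s) room, sid, cid: {(4, 40, eng)}

{(4, 40, eng)}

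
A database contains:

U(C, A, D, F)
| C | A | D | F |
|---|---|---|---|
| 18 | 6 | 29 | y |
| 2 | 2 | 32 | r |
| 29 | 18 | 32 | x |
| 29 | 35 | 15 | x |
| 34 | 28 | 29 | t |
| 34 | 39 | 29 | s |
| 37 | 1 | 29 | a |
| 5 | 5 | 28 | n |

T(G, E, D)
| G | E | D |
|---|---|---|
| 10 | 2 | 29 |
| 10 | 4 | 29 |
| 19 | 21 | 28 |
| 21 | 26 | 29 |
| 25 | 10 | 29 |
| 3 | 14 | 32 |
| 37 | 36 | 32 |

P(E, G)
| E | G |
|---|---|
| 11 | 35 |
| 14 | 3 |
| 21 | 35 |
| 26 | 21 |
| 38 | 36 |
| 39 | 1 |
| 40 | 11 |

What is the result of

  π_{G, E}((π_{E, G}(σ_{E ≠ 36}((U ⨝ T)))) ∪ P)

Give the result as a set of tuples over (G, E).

{(1, 39), (10, 2), (10, 4), (11, 40), (19, 21), (21, 26), (25, 10), (3, 14), (35, 11), (35, 21), (36, 38)}

U ⋈ T (natural join on D): {(18, 6, 29, y, 10, 2), (18, 6, 29, y, 10, 4), (18, 6, 29, y, 21, 26), (18, 6, 29, y, 25, 10), (2, 2, 32, r, 3, 14), (2, 2, 32, r, 37, 36), (29, 18, 32, x, 3, 14), (29, 18, 32, x, 37, 36), (34, 28, 29, t, 10, 2), (34, 28, 29, t, 10, 4), (34, 28, 29, t, 21, 26), (34, 28, 29, t, 25, 10), (34, 39, 29, s, 10, 2), (34, 39, 29, s, 10, 4), (34, 39, 29, s, 21, 26), (34, 39, 29, s, 25, 10), (37, 1, 29, a, 10, 2), (37, 1, 29, a, 10, 4), (37, 1, 29, a, 21, 26), (37, 1, 29, a, 25, 10), (5, 5, 28, n, 19, 21)}
Filtering on E ≠ 36 leaves {(18, 6, 29, y, 10, 2), (18, 6, 29, y, 10, 4), (18, 6, 29, y, 21, 26), (18, 6, 29, y, 25, 10), (2, 2, 32, r, 3, 14), (29, 18, 32, x, 3, 14), (34, 28, 29, t, 10, 2), (34, 28, 29, t, 10, 4), (34, 28, 29, t, 21, 26), (34, 28, 29, t, 25, 10), (34, 39, 29, s, 10, 2), (34, 39, 29, s, 10, 4), (34, 39, 29, s, 21, 26), (34, 39, 29, s, 25, 10), (37, 1, 29, a, 10, 2), (37, 1, 29, a, 10, 4), (37, 1, 29, a, 21, 26), (37, 1, 29, a, 25, 10), (5, 5, 28, n, 19, 21)}.
π_{E, G} gives {(10, 25), (14, 3), (2, 10), (21, 19), (26, 21), (4, 10)} (13 duplicate(s) eliminated).
Taking the union: {(10, 25), (11, 35), (14, 3), (2, 10), (21, 19), (21, 35), (26, 21), (38, 36), (39, 1), (4, 10), (40, 11)}
π_{G, E} gives {(1, 39), (10, 2), (10, 4), (11, 40), (19, 21), (21, 26), (25, 10), (3, 14), (35, 11), (35, 21), (36, 38)}.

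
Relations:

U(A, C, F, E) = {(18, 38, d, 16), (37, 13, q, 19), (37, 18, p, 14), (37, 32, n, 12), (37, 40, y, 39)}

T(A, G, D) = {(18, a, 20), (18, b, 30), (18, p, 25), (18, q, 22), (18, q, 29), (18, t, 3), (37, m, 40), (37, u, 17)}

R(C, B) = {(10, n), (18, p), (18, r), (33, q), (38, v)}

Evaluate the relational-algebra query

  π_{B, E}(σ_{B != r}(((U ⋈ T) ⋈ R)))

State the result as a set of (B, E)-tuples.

Joining U and T on A yields {(18, 38, d, 16, a, 20), (18, 38, d, 16, b, 30), (18, 38, d, 16, p, 25), (18, 38, d, 16, q, 22), (18, 38, d, 16, q, 29), (18, 38, d, 16, t, 3), (37, 13, q, 19, m, 40), (37, 13, q, 19, u, 17), (37, 18, p, 14, m, 40), (37, 18, p, 14, u, 17), (37, 32, n, 12, m, 40), (37, 32, n, 12, u, 17), (37, 40, y, 39, m, 40), (37, 40, y, 39, u, 17)}.
Joining (U ⋈ T) and R on C yields {(18, 38, d, 16, a, 20, v), (18, 38, d, 16, b, 30, v), (18, 38, d, 16, p, 25, v), (18, 38, d, 16, q, 22, v), (18, 38, d, 16, q, 29, v), (18, 38, d, 16, t, 3, v), (37, 18, p, 14, m, 40, p), (37, 18, p, 14, m, 40, r), (37, 18, p, 14, u, 17, p), (37, 18, p, 14, u, 17, r)}.
Apply σ_{B != r}; surviving tuples: {(18, 38, d, 16, a, 20, v), (18, 38, d, 16, b, 30, v), (18, 38, d, 16, p, 25, v), (18, 38, d, 16, q, 22, v), (18, 38, d, 16, q, 29, v), (18, 38, d, 16, t, 3, v), (37, 18, p, 14, m, 40, p), (37, 18, p, 14, u, 17, p)}
Projecting to B, E (6 duplicate(s) eliminated): {(p, 14), (v, 16)}

{(p, 14), (v, 16)}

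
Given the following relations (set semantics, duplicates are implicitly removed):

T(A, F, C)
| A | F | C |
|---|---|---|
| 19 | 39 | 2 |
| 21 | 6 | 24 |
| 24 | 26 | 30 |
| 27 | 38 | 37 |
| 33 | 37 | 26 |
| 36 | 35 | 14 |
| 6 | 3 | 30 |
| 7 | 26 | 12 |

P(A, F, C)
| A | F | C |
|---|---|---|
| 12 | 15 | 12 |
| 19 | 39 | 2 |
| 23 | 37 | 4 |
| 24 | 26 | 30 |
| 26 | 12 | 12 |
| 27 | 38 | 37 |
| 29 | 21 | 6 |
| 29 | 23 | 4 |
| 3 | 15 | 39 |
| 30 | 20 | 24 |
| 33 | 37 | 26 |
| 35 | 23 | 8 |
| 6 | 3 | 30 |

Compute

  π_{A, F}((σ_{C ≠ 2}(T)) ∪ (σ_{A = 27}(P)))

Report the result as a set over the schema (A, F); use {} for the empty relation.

{(21, 6), (24, 26), (27, 38), (33, 37), (36, 35), (6, 3), (7, 26)}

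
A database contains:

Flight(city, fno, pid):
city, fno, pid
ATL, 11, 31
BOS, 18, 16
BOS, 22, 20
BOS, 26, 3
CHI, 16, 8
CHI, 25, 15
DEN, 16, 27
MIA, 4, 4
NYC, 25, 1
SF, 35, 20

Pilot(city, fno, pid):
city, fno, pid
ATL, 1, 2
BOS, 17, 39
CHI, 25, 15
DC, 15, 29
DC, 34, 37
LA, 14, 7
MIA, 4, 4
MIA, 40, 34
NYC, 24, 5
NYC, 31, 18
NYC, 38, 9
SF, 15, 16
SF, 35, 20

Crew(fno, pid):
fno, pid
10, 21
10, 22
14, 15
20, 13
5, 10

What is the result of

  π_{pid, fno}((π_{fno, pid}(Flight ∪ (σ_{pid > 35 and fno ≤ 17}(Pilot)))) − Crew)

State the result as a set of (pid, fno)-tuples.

{(1, 25), (15, 25), (16, 18), (20, 22), (20, 35), (27, 16), (3, 26), (31, 11), (39, 17), (4, 4), (8, 16)}

Filtering on pid > 35 and fno ≤ 17 leaves {(BOS, 17, 39)}.
Union: {(ATL, 11, 31), (BOS, 18, 16), (BOS, 22, 20), (BOS, 26, 3), (CHI, 16, 8), (CHI, 25, 15), (DEN, 16, 27), (MIA, 4, 4), (NYC, 25, 1), (SF, 35, 20)} with {(BOS, 17, 39)} → {(ATL, 11, 31), (BOS, 17, 39), (BOS, 18, 16), (BOS, 22, 20), (BOS, 26, 3), (CHI, 16, 8), (CHI, 25, 15), (DEN, 16, 27), (MIA, 4, 4), (NYC, 25, 1), (SF, 35, 20)}
Keep only column(s) fno, pid: {(11, 31), (16, 27), (16, 8), (17, 39), (18, 16), (22, 20), (25, 1), (25, 15), (26, 3), (35, 20), (4, 4)}
Difference: {(11, 31), (16, 27), (16, 8), (17, 39), (18, 16), (22, 20), (25, 1), (25, 15), (26, 3), (35, 20), (4, 4)} with {(10, 21), (10, 22), (14, 15), (20, 13), (5, 10)} → {(11, 31), (16, 27), (16, 8), (17, 39), (18, 16), (22, 20), (25, 1), (25, 15), (26, 3), (35, 20), (4, 4)}
Keep only column(s) pid, fno: {(1, 25), (15, 25), (16, 18), (20, 22), (20, 35), (27, 16), (3, 26), (31, 11), (39, 17), (4, 4), (8, 16)}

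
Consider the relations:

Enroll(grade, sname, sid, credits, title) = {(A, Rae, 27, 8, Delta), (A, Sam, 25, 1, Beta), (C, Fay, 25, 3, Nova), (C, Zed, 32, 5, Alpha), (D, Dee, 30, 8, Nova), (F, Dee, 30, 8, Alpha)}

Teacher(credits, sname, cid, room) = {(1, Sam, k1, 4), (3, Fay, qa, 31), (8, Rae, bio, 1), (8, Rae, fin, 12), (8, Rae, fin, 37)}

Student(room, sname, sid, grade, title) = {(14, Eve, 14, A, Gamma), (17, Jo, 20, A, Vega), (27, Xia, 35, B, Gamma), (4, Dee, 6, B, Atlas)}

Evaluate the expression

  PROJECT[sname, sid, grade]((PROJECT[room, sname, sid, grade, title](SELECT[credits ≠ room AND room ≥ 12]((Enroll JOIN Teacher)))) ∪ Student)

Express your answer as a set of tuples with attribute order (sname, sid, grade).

{(Dee, 6, B), (Eve, 14, A), (Fay, 25, C), (Jo, 20, A), (Rae, 27, A), (Xia, 35, B)}

Natural join on sname, credits: {(A, Rae, 27, 8, Delta, bio, 1), (A, Rae, 27, 8, Delta, fin, 12), (A, Rae, 27, 8, Delta, fin, 37), (A, Sam, 25, 1, Beta, k1, 4), (C, Fay, 25, 3, Nova, qa, 31)}
Filtering on credits ≠ room AND room ≥ 12 leaves {(A, Rae, 27, 8, Delta, fin, 12), (A, Rae, 27, 8, Delta, fin, 37), (C, Fay, 25, 3, Nova, qa, 31)}.
π_{room, sname, sid, grade, title} gives {(12, Rae, 27, A, Delta), (31, Fay, 25, C, Nova), (37, Rae, 27, A, Delta)}.
Taking the union: {(12, Rae, 27, A, Delta), (14, Eve, 14, A, Gamma), (17, Jo, 20, A, Vega), (27, Xia, 35, B, Gamma), (31, Fay, 25, C, Nova), (37, Rae, 27, A, Delta), (4, Dee, 6, B, Atlas)}
π_{sname, sid, grade} gives {(Dee, 6, B), (Eve, 14, A), (Fay, 25, C), (Jo, 20, A), (Rae, 27, A), (Xia, 35, B)} (1 duplicate(s) eliminated).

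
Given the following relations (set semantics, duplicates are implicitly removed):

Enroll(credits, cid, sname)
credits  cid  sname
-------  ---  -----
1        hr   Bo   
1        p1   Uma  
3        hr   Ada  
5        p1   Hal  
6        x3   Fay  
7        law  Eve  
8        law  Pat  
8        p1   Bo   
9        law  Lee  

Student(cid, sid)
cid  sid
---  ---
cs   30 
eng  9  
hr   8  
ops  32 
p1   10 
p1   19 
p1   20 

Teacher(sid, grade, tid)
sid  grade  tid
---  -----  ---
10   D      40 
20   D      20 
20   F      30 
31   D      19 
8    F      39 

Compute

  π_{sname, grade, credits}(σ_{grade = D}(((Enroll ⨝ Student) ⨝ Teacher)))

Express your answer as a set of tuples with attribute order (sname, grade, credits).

{(Bo, D, 8), (Hal, D, 5), (Uma, D, 1)}

Joining Enroll and Student on cid yields {(1, hr, Bo, 8), (1, p1, Uma, 10), (1, p1, Uma, 19), (1, p1, Uma, 20), (3, hr, Ada, 8), (5, p1, Hal, 10), (5, p1, Hal, 19), (5, p1, Hal, 20), (8, p1, Bo, 10), (8, p1, Bo, 19), (8, p1, Bo, 20)}.
Joining (Enroll ⨝ Student) and Teacher on sid yields {(1, hr, Bo, 8, F, 39), (1, p1, Uma, 10, D, 40), (1, p1, Uma, 20, D, 20), (1, p1, Uma, 20, F, 30), (3, hr, Ada, 8, F, 39), (5, p1, Hal, 10, D, 40), (5, p1, Hal, 20, D, 20), (5, p1, Hal, 20, F, 30), (8, p1, Bo, 10, D, 40), (8, p1, Bo, 20, D, 20), (8, p1, Bo, 20, F, 30)}.
Filtering on grade = D leaves {(1, p1, Uma, 10, D, 40), (1, p1, Uma, 20, D, 20), (5, p1, Hal, 10, D, 40), (5, p1, Hal, 20, D, 20), (8, p1, Bo, 10, D, 40), (8, p1, Bo, 20, D, 20)}.
Projecting to sname, grade, credits (3 duplicate(s) eliminated): {(Bo, D, 8), (Hal, D, 5), (Uma, D, 1)}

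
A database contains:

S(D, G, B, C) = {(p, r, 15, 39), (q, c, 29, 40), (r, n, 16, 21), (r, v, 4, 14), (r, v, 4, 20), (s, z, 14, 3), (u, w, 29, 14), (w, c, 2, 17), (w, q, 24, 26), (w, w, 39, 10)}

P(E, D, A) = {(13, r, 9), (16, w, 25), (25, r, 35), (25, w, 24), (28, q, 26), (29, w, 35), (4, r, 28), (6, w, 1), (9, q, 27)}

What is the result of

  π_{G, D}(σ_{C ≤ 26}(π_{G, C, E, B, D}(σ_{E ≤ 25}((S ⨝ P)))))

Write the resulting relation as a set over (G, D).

{(c, w), (n, r), (q, w), (v, r), (w, w)}

S ⋈ P (natural join on D): {(q, c, 29, 40, 28, 26), (q, c, 29, 40, 9, 27), (r, n, 16, 21, 13, 9), (r, n, 16, 21, 25, 35), (r, n, 16, 21, 4, 28), (r, v, 4, 14, 13, 9), (r, v, 4, 14, 25, 35), (r, v, 4, 14, 4, 28), (r, v, 4, 20, 13, 9), (r, v, 4, 20, 25, 35), (r, v, 4, 20, 4, 28), (w, c, 2, 17, 16, 25), (w, c, 2, 17, 25, 24), (w, c, 2, 17, 29, 35), (w, c, 2, 17, 6, 1), (w, q, 24, 26, 16, 25), (w, q, 24, 26, 25, 24), (w, q, 24, 26, 29, 35), (w, q, 24, 26, 6, 1), (w, w, 39, 10, 16, 25), (w, w, 39, 10, 25, 24), (w, w, 39, 10, 29, 35), (w, w, 39, 10, 6, 1)}
Apply σ_{E ≤ 25}; surviving tuples: {(q, c, 29, 40, 9, 27), (r, n, 16, 21, 13, 9), (r, n, 16, 21, 25, 35), (r, n, 16, 21, 4, 28), (r, v, 4, 14, 13, 9), (r, v, 4, 14, 25, 35), (r, v, 4, 14, 4, 28), (r, v, 4, 20, 13, 9), (r, v, 4, 20, 25, 35), (r, v, 4, 20, 4, 28), (w, c, 2, 17, 16, 25), (w, c, 2, 17, 25, 24), (w, c, 2, 17, 6, 1), (w, q, 24, 26, 16, 25), (w, q, 24, 26, 25, 24), (w, q, 24, 26, 6, 1), (w, w, 39, 10, 16, 25), (w, w, 39, 10, 25, 24), (w, w, 39, 10, 6, 1)}
π_{G, C, E, B, D} gives {(c, 17, 16, 2, w), (c, 17, 25, 2, w), (c, 17, 6, 2, w), (c, 40, 9, 29, q), (n, 21, 13, 16, r), (n, 21, 25, 16, r), (n, 21, 4, 16, r), (q, 26, 16, 24, w), (q, 26, 25, 24, w), (q, 26, 6, 24, w), (v, 14, 13, 4, r), (v, 14, 25, 4, r), (v, 14, 4, 4, r), (v, 20, 13, 4, r), (v, 20, 25, 4, r), (v, 20, 4, 4, r), (w, 10, 16, 39, w), (w, 10, 25, 39, w), (w, 10, 6, 39, w)}.
Apply σ_{C ≤ 26}; surviving tuples: {(c, 17, 16, 2, w), (c, 17, 25, 2, w), (c, 17, 6, 2, w), (n, 21, 13, 16, r), (n, 21, 25, 16, r), (n, 21, 4, 16, r), (q, 26, 16, 24, w), (q, 26, 25, 24, w), (q, 26, 6, 24, w), (v, 14, 13, 4, r), (v, 14, 25, 4, r), (v, 14, 4, 4, r), (v, 20, 13, 4, r), (v, 20, 25, 4, r), (v, 20, 4, 4, r), (w, 10, 16, 39, w), (w, 10, 25, 39, w), (w, 10, 6, 39, w)}
π_{G, D} gives {(c, w), (n, r), (q, w), (v, r), (w, w)} (13 duplicate(s) eliminated).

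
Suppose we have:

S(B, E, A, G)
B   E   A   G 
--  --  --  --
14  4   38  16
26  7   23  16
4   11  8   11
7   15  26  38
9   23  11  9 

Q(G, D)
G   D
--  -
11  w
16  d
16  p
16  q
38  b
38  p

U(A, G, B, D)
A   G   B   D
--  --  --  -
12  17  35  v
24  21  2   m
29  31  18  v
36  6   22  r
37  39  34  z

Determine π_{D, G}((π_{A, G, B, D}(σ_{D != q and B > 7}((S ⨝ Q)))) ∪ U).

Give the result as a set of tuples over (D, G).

Joining S and Q on G yields {(14, 4, 38, 16, d), (14, 4, 38, 16, p), (14, 4, 38, 16, q), (26, 7, 23, 16, d), (26, 7, 23, 16, p), (26, 7, 23, 16, q), (4, 11, 8, 11, w), (7, 15, 26, 38, b), (7, 15, 26, 38, p)}.
σ[D != q and B > 7]: keep tuples satisfying D != q and B > 7 → {(14, 4, 38, 16, d), (14, 4, 38, 16, p), (26, 7, 23, 16, d), (26, 7, 23, 16, p)}
π[A, G, B, D]: project onto (A, G, B, D) → {(23, 16, 26, d), (23, 16, 26, p), (38, 16, 14, d), (38, 16, 14, p)}
Taking the union: {(12, 17, 35, v), (23, 16, 26, d), (23, 16, 26, p), (24, 21, 2, m), (29, 31, 18, v), (36, 6, 22, r), (37, 39, 34, z), (38, 16, 14, d), (38, 16, 14, p)}
π[D, G]: project onto (D, G) (2 duplicate(s) eliminated) → {(d, 16), (m, 21), (p, 16), (r, 6), (v, 17), (v, 31), (z, 39)}

{(d, 16), (m, 21), (p, 16), (r, 6), (v, 17), (v, 31), (z, 39)}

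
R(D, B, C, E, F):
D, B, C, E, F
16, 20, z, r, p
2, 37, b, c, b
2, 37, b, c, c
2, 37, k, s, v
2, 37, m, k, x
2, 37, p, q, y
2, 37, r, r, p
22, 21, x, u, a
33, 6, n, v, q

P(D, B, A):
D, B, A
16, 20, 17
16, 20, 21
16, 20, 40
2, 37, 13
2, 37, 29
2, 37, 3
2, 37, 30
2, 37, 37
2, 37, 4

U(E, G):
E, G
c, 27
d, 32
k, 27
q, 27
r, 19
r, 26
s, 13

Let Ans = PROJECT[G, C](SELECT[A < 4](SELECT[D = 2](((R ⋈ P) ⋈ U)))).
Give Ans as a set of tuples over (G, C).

{(13, k), (19, r), (26, r), (27, b), (27, m), (27, p)}

R ⋈ P (natural join on D, B): {(16, 20, z, r, p, 17), (16, 20, z, r, p, 21), (16, 20, z, r, p, 40), (2, 37, b, c, b, 13), (2, 37, b, c, b, 29), (2, 37, b, c, b, 3), (2, 37, b, c, b, 30), (2, 37, b, c, b, 37), (2, 37, b, c, b, 4), (2, 37, b, c, c, 13), (2, 37, b, c, c, 29), (2, 37, b, c, c, 3), (2, 37, b, c, c, 30), (2, 37, b, c, c, 37), (2, 37, b, c, c, 4), (2, 37, k, s, v, 13), (2, 37, k, s, v, 29), (2, 37, k, s, v, 3), (2, 37, k, s, v, 30), (2, 37, k, s, v, 37), (2, 37, k, s, v, 4), (2, 37, m, k, x, 13), (2, 37, m, k, x, 29), (2, 37, m, k, x, 3), (2, 37, m, k, x, 30), (2, 37, m, k, x, 37), (2, 37, m, k, x, 4), (2, 37, p, q, y, 13), (2, 37, p, q, y, 29), (2, 37, p, q, y, 3), (2, 37, p, q, y, 30), (2, 37, p, q, y, 37), (2, 37, p, q, y, 4), (2, 37, r, r, p, 13), (2, 37, r, r, p, 29), (2, 37, r, r, p, 3), (2, 37, r, r, p, 30), (2, 37, r, r, p, 37), (2, 37, r, r, p, 4)}
(R ⋈ P) ⋈ U (natural join on E): {(16, 20, z, r, p, 17, 19), (16, 20, z, r, p, 17, 26), (16, 20, z, r, p, 21, 19), (16, 20, z, r, p, 21, 26), (16, 20, z, r, p, 40, 19), (16, 20, z, r, p, 40, 26), (2, 37, b, c, b, 13, 27), (2, 37, b, c, b, 29, 27), (2, 37, b, c, b, 3, 27), (2, 37, b, c, b, 30, 27), (2, 37, b, c, b, 37, 27), (2, 37, b, c, b, 4, 27), (2, 37, b, c, c, 13, 27), (2, 37, b, c, c, 29, 27), (2, 37, b, c, c, 3, 27), (2, 37, b, c, c, 30, 27), (2, 37, b, c, c, 37, 27), (2, 37, b, c, c, 4, 27), (2, 37, k, s, v, 13, 13), (2, 37, k, s, v, 29, 13), (2, 37, k, s, v, 3, 13), (2, 37, k, s, v, 30, 13), (2, 37, k, s, v, 37, 13), (2, 37, k, s, v, 4, 13), (2, 37, m, k, x, 13, 27), (2, 37, m, k, x, 29, 27), (2, 37, m, k, x, 3, 27), (2, 37, m, k, x, 30, 27), (2, 37, m, k, x, 37, 27), (2, 37, m, k, x, 4, 27), (2, 37, p, q, y, 13, 27), (2, 37, p, q, y, 29, 27), (2, 37, p, q, y, 3, 27), (2, 37, p, q, y, 30, 27), (2, 37, p, q, y, 37, 27), (2, 37, p, q, y, 4, 27), (2, 37, r, r, p, 13, 19), (2, 37, r, r, p, 13, 26), (2, 37, r, r, p, 29, 19), (2, 37, r, r, p, 29, 26), (2, 37, r, r, p, 3, 19), (2, 37, r, r, p, 3, 26), (2, 37, r, r, p, 30, 19), (2, 37, r, r, p, 30, 26), (2, 37, r, r, p, 37, 19), (2, 37, r, r, p, 37, 26), (2, 37, r, r, p, 4, 19), (2, 37, r, r, p, 4, 26)}
Selection D = 2: {(2, 37, b, c, b, 13, 27), (2, 37, b, c, b, 29, 27), (2, 37, b, c, b, 3, 27), (2, 37, b, c, b, 30, 27), (2, 37, b, c, b, 37, 27), (2, 37, b, c, b, 4, 27), (2, 37, b, c, c, 13, 27), (2, 37, b, c, c, 29, 27), (2, 37, b, c, c, 3, 27), (2, 37, b, c, c, 30, 27), (2, 37, b, c, c, 37, 27), (2, 37, b, c, c, 4, 27), (2, 37, k, s, v, 13, 13), (2, 37, k, s, v, 29, 13), (2, 37, k, s, v, 3, 13), (2, 37, k, s, v, 30, 13), (2, 37, k, s, v, 37, 13), (2, 37, k, s, v, 4, 13), (2, 37, m, k, x, 13, 27), (2, 37, m, k, x, 29, 27), (2, 37, m, k, x, 3, 27), (2, 37, m, k, x, 30, 27), (2, 37, m, k, x, 37, 27), (2, 37, m, k, x, 4, 27), (2, 37, p, q, y, 13, 27), (2, 37, p, q, y, 29, 27), (2, 37, p, q, y, 3, 27), (2, 37, p, q, y, 30, 27), (2, 37, p, q, y, 37, 27), (2, 37, p, q, y, 4, 27), (2, 37, r, r, p, 13, 19), (2, 37, r, r, p, 13, 26), (2, 37, r, r, p, 29, 19), (2, 37, r, r, p, 29, 26), (2, 37, r, r, p, 3, 19), (2, 37, r, r, p, 3, 26), (2, 37, r, r, p, 30, 19), (2, 37, r, r, p, 30, 26), (2, 37, r, r, p, 37, 19), (2, 37, r, r, p, 37, 26), (2, 37, r, r, p, 4, 19), (2, 37, r, r, p, 4, 26)}
Selection A < 4: {(2, 37, b, c, b, 3, 27), (2, 37, b, c, c, 3, 27), (2, 37, k, s, v, 3, 13), (2, 37, m, k, x, 3, 27), (2, 37, p, q, y, 3, 27), (2, 37, r, r, p, 3, 19), (2, 37, r, r, p, 3, 26)}
Keep only column(s) G, C (1 duplicate(s) eliminated): {(13, k), (19, r), (26, r), (27, b), (27, m), (27, p)}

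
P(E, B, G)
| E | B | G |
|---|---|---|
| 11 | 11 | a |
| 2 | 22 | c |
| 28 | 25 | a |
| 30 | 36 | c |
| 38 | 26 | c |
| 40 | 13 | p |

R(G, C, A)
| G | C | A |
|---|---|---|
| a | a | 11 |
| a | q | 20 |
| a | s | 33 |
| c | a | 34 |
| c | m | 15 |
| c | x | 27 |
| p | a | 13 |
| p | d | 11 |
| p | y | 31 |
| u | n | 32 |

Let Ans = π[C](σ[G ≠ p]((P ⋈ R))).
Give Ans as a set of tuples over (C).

P ⋈ R (natural join on G): {(11, 11, a, a, 11), (11, 11, a, q, 20), (11, 11, a, s, 33), (2, 22, c, a, 34), (2, 22, c, m, 15), (2, 22, c, x, 27), (28, 25, a, a, 11), (28, 25, a, q, 20), (28, 25, a, s, 33), (30, 36, c, a, 34), (30, 36, c, m, 15), (30, 36, c, x, 27), (38, 26, c, a, 34), (38, 26, c, m, 15), (38, 26, c, x, 27), (40, 13, p, a, 13), (40, 13, p, d, 11), (40, 13, p, y, 31)}
σ[G ≠ p]: keep tuples satisfying G ≠ p → {(11, 11, a, a, 11), (11, 11, a, q, 20), (11, 11, a, s, 33), (2, 22, c, a, 34), (2, 22, c, m, 15), (2, 22, c, x, 27), (28, 25, a, a, 11), (28, 25, a, q, 20), (28, 25, a, s, 33), (30, 36, c, a, 34), (30, 36, c, m, 15), (30, 36, c, x, 27), (38, 26, c, a, 34), (38, 26, c, m, 15), (38, 26, c, x, 27)}
π[C]: project onto (C) (10 duplicate(s) eliminated) → {a, m, q, s, x}

{a, m, q, s, x}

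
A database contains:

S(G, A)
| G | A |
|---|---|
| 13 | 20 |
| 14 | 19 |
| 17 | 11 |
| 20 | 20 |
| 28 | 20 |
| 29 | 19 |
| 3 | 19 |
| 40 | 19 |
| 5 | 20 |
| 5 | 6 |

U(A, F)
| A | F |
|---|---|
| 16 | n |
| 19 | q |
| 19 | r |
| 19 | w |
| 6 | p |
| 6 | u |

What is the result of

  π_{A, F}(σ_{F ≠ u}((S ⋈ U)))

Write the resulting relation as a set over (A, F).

{(19, q), (19, r), (19, w), (6, p)}

Natural join on A: {(14, 19, q), (14, 19, r), (14, 19, w), (29, 19, q), (29, 19, r), (29, 19, w), (3, 19, q), (3, 19, r), (3, 19, w), (40, 19, q), (40, 19, r), (40, 19, w), (5, 6, p), (5, 6, u)}
Apply σ_{F ≠ u}; surviving tuples: {(14, 19, q), (14, 19, r), (14, 19, w), (29, 19, q), (29, 19, r), (29, 19, w), (3, 19, q), (3, 19, r), (3, 19, w), (40, 19, q), (40, 19, r), (40, 19, w), (5, 6, p)}
Keep only column(s) A, F (9 duplicate(s) eliminated): {(19, q), (19, r), (19, w), (6, p)}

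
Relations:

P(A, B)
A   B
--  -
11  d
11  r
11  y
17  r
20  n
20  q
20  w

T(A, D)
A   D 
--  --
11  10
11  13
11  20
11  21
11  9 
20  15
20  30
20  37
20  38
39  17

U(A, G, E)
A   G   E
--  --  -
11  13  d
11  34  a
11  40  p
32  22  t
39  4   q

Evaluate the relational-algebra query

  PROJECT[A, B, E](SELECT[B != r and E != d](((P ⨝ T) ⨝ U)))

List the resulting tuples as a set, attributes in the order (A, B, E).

Joining P and T on A yields {(11, d, 10), (11, d, 13), (11, d, 20), (11, d, 21), (11, d, 9), (11, r, 10), (11, r, 13), (11, r, 20), (11, r, 21), (11, r, 9), (11, y, 10), (11, y, 13), (11, y, 20), (11, y, 21), (11, y, 9), (20, n, 15), (20, n, 30), (20, n, 37), (20, n, 38), (20, q, 15), (20, q, 30), (20, q, 37), (20, q, 38), (20, w, 15), (20, w, 30), (20, w, 37), (20, w, 38)}.
Joining (P ⨝ T) and U on A yields {(11, d, 10, 13, d), (11, d, 10, 34, a), (11, d, 10, 40, p), (11, d, 13, 13, d), (11, d, 13, 34, a), (11, d, 13, 40, p), (11, d, 20, 13, d), (11, d, 20, 34, a), (11, d, 20, 40, p), (11, d, 21, 13, d), (11, d, 21, 34, a), (11, d, 21, 40, p), (11, d, 9, 13, d), (11, d, 9, 34, a), (11, d, 9, 40, p), (11, r, 10, 13, d), (11, r, 10, 34, a), (11, r, 10, 40, p), (11, r, 13, 13, d), (11, r, 13, 34, a), (11, r, 13, 40, p), (11, r, 20, 13, d), (11, r, 20, 34, a), (11, r, 20, 40, p), (11, r, 21, 13, d), (11, r, 21, 34, a), (11, r, 21, 40, p), (11, r, 9, 13, d), (11, r, 9, 34, a), (11, r, 9, 40, p), (11, y, 10, 13, d), (11, y, 10, 34, a), (11, y, 10, 40, p), (11, y, 13, 13, d), (11, y, 13, 34, a), (11, y, 13, 40, p), (11, y, 20, 13, d), (11, y, 20, 34, a), (11, y, 20, 40, p), (11, y, 21, 13, d), (11, y, 21, 34, a), (11, y, 21, 40, p), (11, y, 9, 13, d), (11, y, 9, 34, a), (11, y, 9, 40, p)}.
Filtering on B != r and E != d leaves {(11, d, 10, 34, a), (11, d, 10, 40, p), (11, d, 13, 34, a), (11, d, 13, 40, p), (11, d, 20, 34, a), (11, d, 20, 40, p), (11, d, 21, 34, a), (11, d, 21, 40, p), (11, d, 9, 34, a), (11, d, 9, 40, p), (11, y, 10, 34, a), (11, y, 10, 40, p), (11, y, 13, 34, a), (11, y, 13, 40, p), (11, y, 20, 34, a), (11, y, 20, 40, p), (11, y, 21, 34, a), (11, y, 21, 40, p), (11, y, 9, 34, a), (11, y, 9, 40, p)}.
Projecting to A, B, E (16 duplicate(s) eliminated): {(11, d, a), (11, d, p), (11, y, a), (11, y, p)}

{(11, d, a), (11, d, p), (11, y, a), (11, y, p)}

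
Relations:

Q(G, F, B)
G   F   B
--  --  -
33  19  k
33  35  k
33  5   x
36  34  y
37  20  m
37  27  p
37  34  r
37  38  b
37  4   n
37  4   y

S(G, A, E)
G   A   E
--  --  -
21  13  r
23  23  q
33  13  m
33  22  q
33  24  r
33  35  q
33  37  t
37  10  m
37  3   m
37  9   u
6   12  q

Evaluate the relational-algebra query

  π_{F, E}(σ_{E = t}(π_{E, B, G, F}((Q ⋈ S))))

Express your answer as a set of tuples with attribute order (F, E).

Natural join on G: {(33, 19, k, 13, m), (33, 19, k, 22, q), (33, 19, k, 24, r), (33, 19, k, 35, q), (33, 19, k, 37, t), (33, 35, k, 13, m), (33, 35, k, 22, q), (33, 35, k, 24, r), (33, 35, k, 35, q), (33, 35, k, 37, t), (33, 5, x, 13, m), (33, 5, x, 22, q), (33, 5, x, 24, r), (33, 5, x, 35, q), (33, 5, x, 37, t), (37, 20, m, 10, m), (37, 20, m, 3, m), (37, 20, m, 9, u), (37, 27, p, 10, m), (37, 27, p, 3, m), (37, 27, p, 9, u), (37, 34, r, 10, m), (37, 34, r, 3, m), (37, 34, r, 9, u), (37, 38, b, 10, m), (37, 38, b, 3, m), (37, 38, b, 9, u), (37, 4, n, 10, m), (37, 4, n, 3, m), (37, 4, n, 9, u), (37, 4, y, 10, m), (37, 4, y, 3, m), (37, 4, y, 9, u)}
π[E, B, G, F]: project onto (E, B, G, F) (9 duplicate(s) eliminated) → {(m, b, 37, 38), (m, k, 33, 19), (m, k, 33, 35), (m, m, 37, 20), (m, n, 37, 4), (m, p, 37, 27), (m, r, 37, 34), (m, x, 33, 5), (m, y, 37, 4), (q, k, 33, 19), (q, k, 33, 35), (q, x, 33, 5), (r, k, 33, 19), (r, k, 33, 35), (r, x, 33, 5), (t, k, 33, 19), (t, k, 33, 35), (t, x, 33, 5), (u, b, 37, 38), (u, m, 37, 20), (u, n, 37, 4), (u, p, 37, 27), (u, r, 37, 34), (u, y, 37, 4)}
Selection E = t: {(t, k, 33, 19), (t, k, 33, 35), (t, x, 33, 5)}
π[F, E]: project onto (F, E) → {(19, t), (35, t), (5, t)}

{(19, t), (35, t), (5, t)}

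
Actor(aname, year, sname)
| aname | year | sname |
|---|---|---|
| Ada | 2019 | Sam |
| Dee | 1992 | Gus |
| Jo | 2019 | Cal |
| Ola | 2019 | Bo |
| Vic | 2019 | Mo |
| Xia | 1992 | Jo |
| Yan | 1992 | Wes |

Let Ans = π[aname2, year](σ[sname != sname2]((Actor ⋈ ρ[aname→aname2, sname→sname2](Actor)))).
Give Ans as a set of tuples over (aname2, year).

{(Ada, 2019), (Dee, 1992), (Jo, 2019), (Ola, 2019), (Vic, 2019), (Xia, 1992), (Yan, 1992)}

ρ[aname→aname2, sname→sname2]: schema becomes (aname2, year, sname2); tuples unchanged.
Actor ⋈ ρ[aname→aname2, sname→sname2](Actor) (natural join on year): {(Ada, 2019, Sam, Ada, Sam), (Ada, 2019, Sam, Jo, Cal), (Ada, 2019, Sam, Ola, Bo), (Ada, 2019, Sam, Vic, Mo), (Dee, 1992, Gus, Dee, Gus), (Dee, 1992, Gus, Xia, Jo), (Dee, 1992, Gus, Yan, Wes), (Jo, 2019, Cal, Ada, Sam), (Jo, 2019, Cal, Jo, Cal), (Jo, 2019, Cal, Ola, Bo), (Jo, 2019, Cal, Vic, Mo), (Ola, 2019, Bo, Ada, Sam), (Ola, 2019, Bo, Jo, Cal), (Ola, 2019, Bo, Ola, Bo), (Ola, 2019, Bo, Vic, Mo), (Vic, 2019, Mo, Ada, Sam), (Vic, 2019, Mo, Jo, Cal), (Vic, 2019, Mo, Ola, Bo), (Vic, 2019, Mo, Vic, Mo), (Xia, 1992, Jo, Dee, Gus), (Xia, 1992, Jo, Xia, Jo), (Xia, 1992, Jo, Yan, Wes), (Yan, 1992, Wes, Dee, Gus), (Yan, 1992, Wes, Xia, Jo), (Yan, 1992, Wes, Yan, Wes)}
Selection sname != sname2: {(Ada, 2019, Sam, Jo, Cal), (Ada, 2019, Sam, Ola, Bo), (Ada, 2019, Sam, Vic, Mo), (Dee, 1992, Gus, Xia, Jo), (Dee, 1992, Gus, Yan, Wes), (Jo, 2019, Cal, Ada, Sam), (Jo, 2019, Cal, Ola, Bo), (Jo, 2019, Cal, Vic, Mo), (Ola, 2019, Bo, Ada, Sam), (Ola, 2019, Bo, Jo, Cal), (Ola, 2019, Bo, Vic, Mo), (Vic, 2019, Mo, Ada, Sam), (Vic, 2019, Mo, Jo, Cal), (Vic, 2019, Mo, Ola, Bo), (Xia, 1992, Jo, Dee, Gus), (Xia, 1992, Jo, Yan, Wes), (Yan, 1992, Wes, Dee, Gus), (Yan, 1992, Wes, Xia, Jo)}
π[aname2, year]: project onto (aname2, year) (11 duplicate(s) eliminated) → {(Ada, 2019), (Dee, 1992), (Jo, 2019), (Ola, 2019), (Vic, 2019), (Xia, 1992), (Yan, 1992)}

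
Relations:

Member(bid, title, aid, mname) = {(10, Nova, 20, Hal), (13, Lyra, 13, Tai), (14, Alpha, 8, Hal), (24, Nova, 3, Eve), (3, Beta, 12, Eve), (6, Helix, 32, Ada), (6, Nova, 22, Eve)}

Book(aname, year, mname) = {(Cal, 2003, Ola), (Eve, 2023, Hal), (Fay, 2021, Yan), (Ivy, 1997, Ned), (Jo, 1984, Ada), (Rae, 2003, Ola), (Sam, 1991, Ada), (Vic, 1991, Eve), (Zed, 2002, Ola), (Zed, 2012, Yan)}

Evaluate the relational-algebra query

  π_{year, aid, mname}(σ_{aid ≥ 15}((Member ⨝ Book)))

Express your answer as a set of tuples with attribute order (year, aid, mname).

{(1984, 32, Ada), (1991, 22, Eve), (1991, 32, Ada), (2023, 20, Hal)}

Joining Member and Book on mname yields {(10, Nova, 20, Hal, Eve, 2023), (14, Alpha, 8, Hal, Eve, 2023), (24, Nova, 3, Eve, Vic, 1991), (3, Beta, 12, Eve, Vic, 1991), (6, Helix, 32, Ada, Jo, 1984), (6, Helix, 32, Ada, Sam, 1991), (6, Nova, 22, Eve, Vic, 1991)}.
σ[aid ≥ 15]: keep tuples satisfying aid ≥ 15 → {(10, Nova, 20, Hal, Eve, 2023), (6, Helix, 32, Ada, Jo, 1984), (6, Helix, 32, Ada, Sam, 1991), (6, Nova, 22, Eve, Vic, 1991)}
Projecting to year, aid, mname: {(1984, 32, Ada), (1991, 22, Eve), (1991, 32, Ada), (2023, 20, Hal)}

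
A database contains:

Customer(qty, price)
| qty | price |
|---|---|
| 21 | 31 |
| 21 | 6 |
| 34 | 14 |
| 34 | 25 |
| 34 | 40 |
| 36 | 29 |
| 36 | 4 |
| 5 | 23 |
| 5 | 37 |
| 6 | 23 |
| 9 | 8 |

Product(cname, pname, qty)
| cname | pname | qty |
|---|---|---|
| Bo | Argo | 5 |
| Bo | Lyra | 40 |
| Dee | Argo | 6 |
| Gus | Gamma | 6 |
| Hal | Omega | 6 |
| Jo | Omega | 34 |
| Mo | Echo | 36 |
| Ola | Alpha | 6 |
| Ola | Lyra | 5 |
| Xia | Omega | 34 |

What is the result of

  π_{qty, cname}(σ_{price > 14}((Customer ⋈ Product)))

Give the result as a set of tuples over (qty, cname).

{(34, Jo), (34, Xia), (36, Mo), (5, Bo), (5, Ola), (6, Dee), (6, Gus), (6, Hal), (6, Ola)}

Customer ⋈ Product (natural join on qty): {(34, 14, Jo, Omega), (34, 14, Xia, Omega), (34, 25, Jo, Omega), (34, 25, Xia, Omega), (34, 40, Jo, Omega), (34, 40, Xia, Omega), (36, 29, Mo, Echo), (36, 4, Mo, Echo), (5, 23, Bo, Argo), (5, 23, Ola, Lyra), (5, 37, Bo, Argo), (5, 37, Ola, Lyra), (6, 23, Dee, Argo), (6, 23, Gus, Gamma), (6, 23, Hal, Omega), (6, 23, Ola, Alpha)}
Filtering on price > 14 leaves {(34, 25, Jo, Omega), (34, 25, Xia, Omega), (34, 40, Jo, Omega), (34, 40, Xia, Omega), (36, 29, Mo, Echo), (5, 23, Bo, Argo), (5, 23, Ola, Lyra), (5, 37, Bo, Argo), (5, 37, Ola, Lyra), (6, 23, Dee, Argo), (6, 23, Gus, Gamma), (6, 23, Hal, Omega), (6, 23, Ola, Alpha)}.
Projecting to qty, cname (4 duplicate(s) eliminated): {(34, Jo), (34, Xia), (36, Mo), (5, Bo), (5, Ola), (6, Dee), (6, Gus), (6, Hal), (6, Ola)}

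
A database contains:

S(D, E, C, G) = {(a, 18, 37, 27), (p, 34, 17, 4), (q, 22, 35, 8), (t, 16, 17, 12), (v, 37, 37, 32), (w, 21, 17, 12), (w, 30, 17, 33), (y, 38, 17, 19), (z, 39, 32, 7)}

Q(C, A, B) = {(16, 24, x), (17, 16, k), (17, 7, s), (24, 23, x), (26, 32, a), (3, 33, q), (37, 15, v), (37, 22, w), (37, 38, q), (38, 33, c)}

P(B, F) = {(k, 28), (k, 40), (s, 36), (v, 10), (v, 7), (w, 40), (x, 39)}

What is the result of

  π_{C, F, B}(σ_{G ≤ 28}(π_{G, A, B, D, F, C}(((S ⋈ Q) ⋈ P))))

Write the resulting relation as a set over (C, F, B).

Joining S and Q on C yields {(a, 18, 37, 27, 15, v), (a, 18, 37, 27, 22, w), (a, 18, 37, 27, 38, q), (p, 34, 17, 4, 16, k), (p, 34, 17, 4, 7, s), (t, 16, 17, 12, 16, k), (t, 16, 17, 12, 7, s), (v, 37, 37, 32, 15, v), (v, 37, 37, 32, 22, w), (v, 37, 37, 32, 38, q), (w, 21, 17, 12, 16, k), (w, 21, 17, 12, 7, s), (w, 30, 17, 33, 16, k), (w, 30, 17, 33, 7, s), (y, 38, 17, 19, 16, k), (y, 38, 17, 19, 7, s)}.
Joining (S ⋈ Q) and P on B yields {(a, 18, 37, 27, 15, v, 10), (a, 18, 37, 27, 15, v, 7), (a, 18, 37, 27, 22, w, 40), (p, 34, 17, 4, 16, k, 28), (p, 34, 17, 4, 16, k, 40), (p, 34, 17, 4, 7, s, 36), (t, 16, 17, 12, 16, k, 28), (t, 16, 17, 12, 16, k, 40), (t, 16, 17, 12, 7, s, 36), (v, 37, 37, 32, 15, v, 10), (v, 37, 37, 32, 15, v, 7), (v, 37, 37, 32, 22, w, 40), (w, 21, 17, 12, 16, k, 28), (w, 21, 17, 12, 16, k, 40), (w, 21, 17, 12, 7, s, 36), (w, 30, 17, 33, 16, k, 28), (w, 30, 17, 33, 16, k, 40), (w, 30, 17, 33, 7, s, 36), (y, 38, 17, 19, 16, k, 28), (y, 38, 17, 19, 16, k, 40), (y, 38, 17, 19, 7, s, 36)}.
π_{G, A, B, D, F, C} gives {(12, 16, k, t, 28, 17), (12, 16, k, t, 40, 17), (12, 16, k, w, 28, 17), (12, 16, k, w, 40, 17), (12, 7, s, t, 36, 17), (12, 7, s, w, 36, 17), (19, 16, k, y, 28, 17), (19, 16, k, y, 40, 17), (19, 7, s, y, 36, 17), (27, 15, v, a, 10, 37), (27, 15, v, a, 7, 37), (27, 22, w, a, 40, 37), (32, 15, v, v, 10, 37), (32, 15, v, v, 7, 37), (32, 22, w, v, 40, 37), (33, 16, k, w, 28, 17), (33, 16, k, w, 40, 17), (33, 7, s, w, 36, 17), (4, 16, k, p, 28, 17), (4, 16, k, p, 40, 17), (4, 7, s, p, 36, 17)}.
Selection G ≤ 28: {(12, 16, k, t, 28, 17), (12, 16, k, t, 40, 17), (12, 16, k, w, 28, 17), (12, 16, k, w, 40, 17), (12, 7, s, t, 36, 17), (12, 7, s, w, 36, 17), (19, 16, k, y, 28, 17), (19, 16, k, y, 40, 17), (19, 7, s, y, 36, 17), (27, 15, v, a, 10, 37), (27, 15, v, a, 7, 37), (27, 22, w, a, 40, 37), (4, 16, k, p, 28, 17), (4, 16, k, p, 40, 17), (4, 7, s, p, 36, 17)}
π_{C, F, B} gives {(17, 28, k), (17, 36, s), (17, 40, k), (37, 10, v), (37, 40, w), (37, 7, v)} (9 duplicate(s) eliminated).

{(17, 28, k), (17, 36, s), (17, 40, k), (37, 10, v), (37, 40, w), (37, 7, v)}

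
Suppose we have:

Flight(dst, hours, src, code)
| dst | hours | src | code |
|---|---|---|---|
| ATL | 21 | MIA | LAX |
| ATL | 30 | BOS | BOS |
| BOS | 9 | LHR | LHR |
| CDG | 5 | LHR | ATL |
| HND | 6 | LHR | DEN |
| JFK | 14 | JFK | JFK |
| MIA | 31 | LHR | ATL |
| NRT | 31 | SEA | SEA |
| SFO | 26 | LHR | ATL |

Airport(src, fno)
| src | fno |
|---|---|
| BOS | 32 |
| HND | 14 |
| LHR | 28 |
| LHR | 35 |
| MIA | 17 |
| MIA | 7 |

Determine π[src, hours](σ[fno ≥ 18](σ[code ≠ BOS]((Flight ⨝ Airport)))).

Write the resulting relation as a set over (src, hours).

Joining Flight and Airport on src yields {(ATL, 21, MIA, LAX, 17), (ATL, 21, MIA, LAX, 7), (ATL, 30, BOS, BOS, 32), (BOS, 9, LHR, LHR, 28), (BOS, 9, LHR, LHR, 35), (CDG, 5, LHR, ATL, 28), (CDG, 5, LHR, ATL, 35), (HND, 6, LHR, DEN, 28), (HND, 6, LHR, DEN, 35), (MIA, 31, LHR, ATL, 28), (MIA, 31, LHR, ATL, 35), (SFO, 26, LHR, ATL, 28), (SFO, 26, LHR, ATL, 35)}.
Apply σ_{code ≠ BOS}; surviving tuples: {(ATL, 21, MIA, LAX, 17), (ATL, 21, MIA, LAX, 7), (BOS, 9, LHR, LHR, 28), (BOS, 9, LHR, LHR, 35), (CDG, 5, LHR, ATL, 28), (CDG, 5, LHR, ATL, 35), (HND, 6, LHR, DEN, 28), (HND, 6, LHR, DEN, 35), (MIA, 31, LHR, ATL, 28), (MIA, 31, LHR, ATL, 35), (SFO, 26, LHR, ATL, 28), (SFO, 26, LHR, ATL, 35)}
Apply σ_{fno ≥ 18}; surviving tuples: {(BOS, 9, LHR, LHR, 28), (BOS, 9, LHR, LHR, 35), (CDG, 5, LHR, ATL, 28), (CDG, 5, LHR, ATL, 35), (HND, 6, LHR, DEN, 28), (HND, 6, LHR, DEN, 35), (MIA, 31, LHR, ATL, 28), (MIA, 31, LHR, ATL, 35), (SFO, 26, LHR, ATL, 28), (SFO, 26, LHR, ATL, 35)}
π[src, hours]: project onto (src, hours) (5 duplicate(s) eliminated) → {(LHR, 26), (LHR, 31), (LHR, 5), (LHR, 6), (LHR, 9)}

{(LHR, 26), (LHR, 31), (LHR, 5), (LHR, 6), (LHR, 9)}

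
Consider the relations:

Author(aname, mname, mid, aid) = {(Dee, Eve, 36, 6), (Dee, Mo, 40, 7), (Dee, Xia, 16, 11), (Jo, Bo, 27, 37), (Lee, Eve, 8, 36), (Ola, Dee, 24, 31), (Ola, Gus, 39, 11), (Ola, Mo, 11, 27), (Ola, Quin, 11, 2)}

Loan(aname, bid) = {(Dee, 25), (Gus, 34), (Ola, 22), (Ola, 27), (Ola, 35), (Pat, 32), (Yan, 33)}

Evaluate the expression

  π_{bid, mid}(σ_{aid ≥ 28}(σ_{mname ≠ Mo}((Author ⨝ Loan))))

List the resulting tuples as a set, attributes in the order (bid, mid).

{(22, 24), (27, 24), (35, 24)}

Author ⋈ Loan (natural join on aname): {(Dee, Eve, 36, 6, 25), (Dee, Mo, 40, 7, 25), (Dee, Xia, 16, 11, 25), (Ola, Dee, 24, 31, 22), (Ola, Dee, 24, 31, 27), (Ola, Dee, 24, 31, 35), (Ola, Gus, 39, 11, 22), (Ola, Gus, 39, 11, 27), (Ola, Gus, 39, 11, 35), (Ola, Mo, 11, 27, 22), (Ola, Mo, 11, 27, 27), (Ola, Mo, 11, 27, 35), (Ola, Quin, 11, 2, 22), (Ola, Quin, 11, 2, 27), (Ola, Quin, 11, 2, 35)}
Filtering on mname ≠ Mo leaves {(Dee, Eve, 36, 6, 25), (Dee, Xia, 16, 11, 25), (Ola, Dee, 24, 31, 22), (Ola, Dee, 24, 31, 27), (Ola, Dee, 24, 31, 35), (Ola, Gus, 39, 11, 22), (Ola, Gus, 39, 11, 27), (Ola, Gus, 39, 11, 35), (Ola, Quin, 11, 2, 22), (Ola, Quin, 11, 2, 27), (Ola, Quin, 11, 2, 35)}.
Filtering on aid ≥ 28 leaves {(Ola, Dee, 24, 31, 22), (Ola, Dee, 24, 31, 27), (Ola, Dee, 24, 31, 35)}.
π_{bid, mid} gives {(22, 24), (27, 24), (35, 24)}.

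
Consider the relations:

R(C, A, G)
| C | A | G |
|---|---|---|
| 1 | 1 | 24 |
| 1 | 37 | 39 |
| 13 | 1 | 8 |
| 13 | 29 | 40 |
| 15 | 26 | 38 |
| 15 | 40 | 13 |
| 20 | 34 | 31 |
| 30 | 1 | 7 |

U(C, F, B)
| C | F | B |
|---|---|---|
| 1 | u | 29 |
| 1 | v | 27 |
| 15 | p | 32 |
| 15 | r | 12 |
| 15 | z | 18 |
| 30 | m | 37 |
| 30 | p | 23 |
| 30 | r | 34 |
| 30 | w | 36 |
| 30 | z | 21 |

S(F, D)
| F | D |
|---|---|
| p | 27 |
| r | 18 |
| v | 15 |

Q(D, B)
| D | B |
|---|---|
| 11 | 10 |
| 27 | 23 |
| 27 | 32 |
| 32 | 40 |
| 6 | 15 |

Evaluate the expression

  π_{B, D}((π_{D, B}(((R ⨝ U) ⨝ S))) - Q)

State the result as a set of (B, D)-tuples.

{(12, 18), (27, 15), (34, 18)}

Natural join on C: {(1, 1, 24, u, 29), (1, 1, 24, v, 27), (1, 37, 39, u, 29), (1, 37, 39, v, 27), (15, 26, 38, p, 32), (15, 26, 38, r, 12), (15, 26, 38, z, 18), (15, 40, 13, p, 32), (15, 40, 13, r, 12), (15, 40, 13, z, 18), (30, 1, 7, m, 37), (30, 1, 7, p, 23), (30, 1, 7, r, 34), (30, 1, 7, w, 36), (30, 1, 7, z, 21)}
Natural join on F: {(1, 1, 24, v, 27, 15), (1, 37, 39, v, 27, 15), (15, 26, 38, p, 32, 27), (15, 26, 38, r, 12, 18), (15, 40, 13, p, 32, 27), (15, 40, 13, r, 12, 18), (30, 1, 7, p, 23, 27), (30, 1, 7, r, 34, 18)}
π_{D, B} gives {(15, 27), (18, 12), (18, 34), (27, 23), (27, 32)} (3 duplicate(s) eliminated).
Taking the difference: {(15, 27), (18, 12), (18, 34)}
π_{B, D} gives {(12, 18), (27, 15), (34, 18)}.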